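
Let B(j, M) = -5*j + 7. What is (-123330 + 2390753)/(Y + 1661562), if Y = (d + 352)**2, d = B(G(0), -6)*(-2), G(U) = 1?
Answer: 2267423/1782666 ≈ 1.2719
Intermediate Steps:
B(j, M) = 7 - 5*j
d = -4 (d = (7 - 5*1)*(-2) = (7 - 5)*(-2) = 2*(-2) = -4)
Y = 121104 (Y = (-4 + 352)**2 = 348**2 = 121104)
(-123330 + 2390753)/(Y + 1661562) = (-123330 + 2390753)/(121104 + 1661562) = 2267423/1782666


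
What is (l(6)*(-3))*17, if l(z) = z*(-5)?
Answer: 1530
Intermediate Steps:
l(z) = -5*z
(l(6)*(-3))*17 = (-5*6*(-3))*17 = -30*(-3)*17 = 90*17 = 1530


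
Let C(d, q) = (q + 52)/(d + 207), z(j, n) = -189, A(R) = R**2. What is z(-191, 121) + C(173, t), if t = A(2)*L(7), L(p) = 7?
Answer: -3587/19 ≈ -188.79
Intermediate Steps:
t = 28 (t = 2**2*7 = 4*7 = 28)
C(d, q) = (52 + q)/(207 + d)
z(-191, 121) + C(173, t) = -189 + (52 + 28)/(207 + 173) = -189 + 80/380 = -189 + (1/380)*80 = -189 + 4/19 = -3587/19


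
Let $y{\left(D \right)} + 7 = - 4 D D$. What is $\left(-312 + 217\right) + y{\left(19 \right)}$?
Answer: $-1546$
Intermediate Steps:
$y{\left(D \right)} = -7 - 4 D^{2}$ ($y{\left(D \right)} = -7 + - 4 D D = -7 - 4 D^{2}$)
$\left(-312 + 217\right) + y{\left(19 \right)} = \left(-312 + 217\right) - \left(7 + 4 \cdot 19^{2}\right) = -95 - 1451 = -1546$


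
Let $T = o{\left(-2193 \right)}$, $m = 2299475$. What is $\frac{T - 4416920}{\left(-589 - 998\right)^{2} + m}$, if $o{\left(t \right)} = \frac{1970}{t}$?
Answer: $- \frac{4843153765}{5282985246} \approx -0.91675$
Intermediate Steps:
$T = - \frac{1970}{2193}$ ($T = \frac{1970}{-2193} = 1970 \left(- \frac{1}{2193}\right) = - \frac{1970}{2193} \approx -0.89831$)
$\frac{T - 4416920}{\left(-589 - 998\right)^{2} + m} = \frac{- \frac{1970}{2193} - 4416920}{\left(-589 - 998\right)^{2} + 2299475} = - \frac{9686307530}{2193 \left(\left(-1587\right)^{2} + 2299475\right)} = - \frac{9686307530}{2193 \left(2518569 + 2299475\right)} = - \frac{9686307530}{2193 \cdot 4818044} = \left(- \frac{9686307530}{2193}\right) \frac{1}{4818044} = - \frac{4843153765}{5282985246}$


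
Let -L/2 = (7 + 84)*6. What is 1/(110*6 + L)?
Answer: -1/432 ≈ -0.0023148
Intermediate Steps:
L = -1092 (L = -2*(7 + 84)*6 = -182*6 = -2*546 = -1092)
1/(110*6 + L) = 1/(110*6 - 1092) = 1/(660 - 1092) = 1/(-432) = -1/432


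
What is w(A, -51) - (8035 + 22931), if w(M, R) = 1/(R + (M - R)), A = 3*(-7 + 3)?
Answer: -371593/12 ≈ -30966.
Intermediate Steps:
A = -12 (A = 3*(-4) = -12)
w(M, R) = 1/M
w(A, -51) - (8035 + 22931) = 1/(-12) - (8035 + 22931) = -1/12 - 1*30966 = -1/12 - 30966 = -371593/12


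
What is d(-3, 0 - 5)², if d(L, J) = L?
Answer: 9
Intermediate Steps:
d(-3, 0 - 5)² = (-3)² = 9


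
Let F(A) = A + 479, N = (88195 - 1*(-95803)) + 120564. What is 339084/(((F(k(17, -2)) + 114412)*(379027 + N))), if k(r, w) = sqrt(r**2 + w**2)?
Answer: 3246474987/751944572516611 - 28257*sqrt(293)/751944572516611 ≈ 4.3168e-6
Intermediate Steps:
N = 304562 (N = (88195 + 95803) + 120564 = 183998 + 120564 = 304562)
F(A) = 479 + A
339084/(((F(k(17, -2)) + 114412)*(379027 + N))) = 339084/((((479 + sqrt(17**2 + (-2)**2)) + 114412)*(379027 + 304562))) = 339084/((((479 + sqrt(289 + 4)) + 114412)*683589)) = 339084/((((479 + sqrt(293)) + 114412)*683589)) = 339084/(((114891 + sqrt(293))*683589)) = 339084/(78538223799 + 683589*sqrt(293))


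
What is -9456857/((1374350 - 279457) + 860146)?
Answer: -9456857/1955039 ≈ -4.8372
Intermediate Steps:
-9456857/((1374350 - 279457) + 860146) = -9456857/(1094893 + 860146) = -9456857/1955039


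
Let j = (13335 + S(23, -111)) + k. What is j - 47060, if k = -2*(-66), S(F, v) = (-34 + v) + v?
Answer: -33849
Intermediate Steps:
S(F, v) = -34 + 2*v
k = 132
j = 13211 (j = (13335 + (-34 + 2*(-111))) + 132 = (13335 + (-34 - 222)) + 132 = (13335 - 256) + 132 = 13079 + 132 = 13211)
j - 47060 = 13211 - 47060 = -33849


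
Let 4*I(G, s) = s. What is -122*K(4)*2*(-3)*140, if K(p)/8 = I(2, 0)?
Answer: 0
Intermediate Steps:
I(G, s) = s/4
K(p) = 0 (K(p) = 8*((¼)*0) = 8*0 = 0)
-122*K(4)*2*(-3)*140 = -122*0*2*(-3)*140 = -0*(-3)*140 = -122*0*140 = 0*140 = 0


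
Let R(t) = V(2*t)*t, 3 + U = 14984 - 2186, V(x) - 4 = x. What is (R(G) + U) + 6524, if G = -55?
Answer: 25149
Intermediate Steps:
V(x) = 4 + x
U = 12795 (U = -3 + (14984 - 2186) = -3 + 12798 = 12795)
R(t) = t*(4 + 2*t) (R(t) = (4 + 2*t)*t = t*(4 + 2*t))
(R(G) + U) + 6524 = (2*(-55)*(2 - 55) + 12795) + 6524 = (2*(-55)*(-53) + 12795) + 6524 = (5830 + 12795) + 6524 = 18625 + 6524 = 25149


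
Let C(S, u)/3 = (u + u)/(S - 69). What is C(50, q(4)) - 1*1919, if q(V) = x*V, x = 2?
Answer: -36509/19 ≈ -1921.5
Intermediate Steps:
q(V) = 2*V
C(S, u) = 6*u/(-69 + S) (C(S, u) = 3*((u + u)/(S - 69)) = 3*((2*u)/(-69 + S)) = 3*(2*u/(-69 + S)) = 6*u/(-69 + S))
C(50, q(4)) - 1*1919 = 6*(2*4)/(-69 + 50) - 1*1919 = 6*8/(-19) - 1919 = 6*8*(-1/19) - 1919 = -48/19 - 1919 = -36509/19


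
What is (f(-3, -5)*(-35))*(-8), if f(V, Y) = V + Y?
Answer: -2240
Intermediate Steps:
(f(-3, -5)*(-35))*(-8) = ((-3 - 5)*(-35))*(-8) = -8*(-35)*(-8) = 280*(-8) = -2240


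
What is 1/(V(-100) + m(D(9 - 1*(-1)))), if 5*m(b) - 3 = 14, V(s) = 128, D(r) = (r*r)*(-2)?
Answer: 5/657 ≈ 0.0076104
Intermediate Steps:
D(r) = -2*r² (D(r) = r²*(-2) = -2*r²)
m(b) = 17/5 (m(b) = ⅗ + (⅕)*14 = ⅗ + 14/5 = 17/5)
1/(V(-100) + m(D(9 - 1*(-1)))) = 1/(128 + 17/5) = 1/(657/5) = 5/657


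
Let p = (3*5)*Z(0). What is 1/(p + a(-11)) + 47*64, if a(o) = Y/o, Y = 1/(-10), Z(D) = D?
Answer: 3118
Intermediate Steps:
Y = -1/10 ≈ -0.10000
p = 0 (p = (3*5)*0 = 15*0 = 0)
a(o) = -1/(10*o)
1/(p + a(-11)) + 47*64 = 1/(0 - 1/10/(-11)) + 47*64 = 1/(0 - 1/10*(-1/11)) + 3008 = 1/(0 + 1/110) + 3008 = 1/(1/110) + 3008 = 110 + 3008 = 3118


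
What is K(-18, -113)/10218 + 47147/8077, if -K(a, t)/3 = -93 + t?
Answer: 81123272/13755131 ≈ 5.8977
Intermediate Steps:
K(a, t) = 279 - 3*t (K(a, t) = -3*(-93 + t) = 279 - 3*t)
K(-18, -113)/10218 + 47147/8077 = (279 - 3*(-113))/10218 + 47147/8077 = (279 + 339)*(1/10218) + 47147*(1/8077) = 618*(1/10218) + 47147/8077 = 103/1703 + 47147/8077 = 81123272/13755131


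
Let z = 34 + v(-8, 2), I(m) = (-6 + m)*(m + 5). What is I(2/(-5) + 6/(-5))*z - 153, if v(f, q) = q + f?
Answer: -21913/25 ≈ -876.52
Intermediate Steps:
v(f, q) = f + q
I(m) = (-6 + m)*(5 + m)
z = 28 (z = 34 + (-8 + 2) = 34 - 6 = 28)
I(2/(-5) + 6/(-5))*z - 153 = (-30 + (2/(-5) + 6/(-5))**2 - (2/(-5) + 6/(-5)))*28 - 153 = (-30 + (2*(-1/5) + 6*(-1/5))**2 - (2*(-1/5) + 6*(-1/5)))*28 - 153 = (-30 + (-2/5 - 6/5)**2 - (-2/5 - 6/5))*28 - 153 = (-30 + (-8/5)**2 - 1*(-8/5))*28 - 153 = (-30 + 64/25 + 8/5)*28 - 153 = -646/25*28 - 153 = -18088/25 - 153 = -21913/25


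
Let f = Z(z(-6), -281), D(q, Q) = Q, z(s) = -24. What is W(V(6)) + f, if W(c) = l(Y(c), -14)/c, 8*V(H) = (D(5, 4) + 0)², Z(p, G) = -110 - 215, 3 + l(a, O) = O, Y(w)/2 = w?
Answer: -667/2 ≈ -333.50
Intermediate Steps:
Y(w) = 2*w
l(a, O) = -3 + O
Z(p, G) = -325
V(H) = 2 (V(H) = (4 + 0)²/8 = (⅛)*4² = (⅛)*16 = 2)
f = -325
W(c) = -17/c (W(c) = (-3 - 14)/c = -17/c)
W(V(6)) + f = -17/2 - 325 = -667/2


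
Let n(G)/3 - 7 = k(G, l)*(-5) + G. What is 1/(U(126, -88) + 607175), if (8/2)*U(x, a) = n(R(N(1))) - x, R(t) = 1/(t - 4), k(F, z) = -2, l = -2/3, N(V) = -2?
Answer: 8/4857249 ≈ 1.6470e-6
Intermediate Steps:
l = -⅔ (l = -2*⅓ = -⅔ ≈ -0.66667)
R(t) = 1/(-4 + t)
n(G) = 51 + 3*G (n(G) = 21 + 3*(-2*(-5) + G) = 21 + 3*(10 + G) = 21 + (30 + 3*G) = 51 + 3*G)
U(x, a) = 101/8 - x/4 (U(x, a) = ((51 + 3/(-4 - 2)) - x)/4 = ((51 + 3/(-6)) - x)/4 = ((51 + 3*(-⅙)) - x)/4 = ((51 - ½) - x)/4 = (101/2 - x)/4 = 101/8 - x/4)
1/(U(126, -88) + 607175) = 1/((101/8 - ¼*126) + 607175) = 1/((101/8 - 63/2) + 607175) = 1/(-151/8 + 607175) = 1/(4857249/8) = 8/4857249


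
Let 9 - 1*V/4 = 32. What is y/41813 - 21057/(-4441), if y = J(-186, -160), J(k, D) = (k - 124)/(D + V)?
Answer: 110938187321/23397133158 ≈ 4.7415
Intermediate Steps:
V = -92 (V = 36 - 4*32 = 36 - 128 = -92)
J(k, D) = (-124 + k)/(-92 + D) (J(k, D) = (k - 124)/(D - 92) = (-124 + k)/(-92 + D))
y = 155/126 (y = (-124 - 186)/(-92 - 160) = -310/(-252) = -1/252*(-310) = 155/126 ≈ 1.2302)
y/41813 - 21057/(-4441) = (155/126)/41813 - 21057/(-4441) = (155/126)*(1/41813) - 21057*(-1/4441) = 155/5268438 + 21057/4441 = 110938187321/23397133158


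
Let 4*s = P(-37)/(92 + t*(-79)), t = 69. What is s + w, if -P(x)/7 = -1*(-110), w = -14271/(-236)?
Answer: 76523719/1264724 ≈ 60.506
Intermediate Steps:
w = 14271/236 (w = -14271*(-1/236) = 14271/236 ≈ 60.470)
P(x) = -770 (P(x) = -(-7)*(-110) = -7*110 = -770)
s = 385/10718 (s = (-770/(92 + 69*(-79)))/4 = (-770/(92 - 5451))/4 = (-770/(-5359))/4 = (-770*(-1/5359))/4 = (1/4)*(770/5359) = 385/10718 ≈ 0.035921)
s + w = 385/10718 + 14271/236 = 76523719/1264724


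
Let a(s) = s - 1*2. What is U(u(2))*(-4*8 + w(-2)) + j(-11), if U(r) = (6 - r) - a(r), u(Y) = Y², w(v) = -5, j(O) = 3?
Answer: 3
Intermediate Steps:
a(s) = -2 + s (a(s) = s - 2 = -2 + s)
U(r) = 8 - 2*r (U(r) = (6 - r) - (-2 + r) = (6 - r) + (2 - r) = 8 - 2*r)
U(u(2))*(-4*8 + w(-2)) + j(-11) = (8 - 2*2²)*(-4*8 - 5) + 3 = (8 - 2*4)*(-32 - 5) + 3 = (8 - 8)*(-37) + 3 = 0*(-37) + 3 = 0 + 3 = 3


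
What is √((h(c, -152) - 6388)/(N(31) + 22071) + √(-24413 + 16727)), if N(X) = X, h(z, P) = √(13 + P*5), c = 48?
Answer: √(-141187576 + 66306*I*√83 + 1465495212*I*√854)/22102 ≈ 6.6099 + 6.6318*I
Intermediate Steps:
h(z, P) = √(13 + 5*P)
√((h(c, -152) - 6388)/(N(31) + 22071) + √(-24413 + 16727)) = √((√(13 + 5*(-152)) - 6388)/(31 + 22071) + √(-24413 + 16727)) = √((√(13 - 760) - 6388)/22102 + √(-7686)) = √((√(-747) - 6388)*(1/22102) + 3*I*√854) = √((3*I*√83 - 6388)*(1/22102) + 3*I*√854) = √((-6388 + 3*I*√83)*(1/22102) + 3*I*√854) = √((-3194/11051 + 3*I*√83/22102) + 3*I*√854) = √(-3194/11051 + 3*I*√854 + 3*I*√83/22102)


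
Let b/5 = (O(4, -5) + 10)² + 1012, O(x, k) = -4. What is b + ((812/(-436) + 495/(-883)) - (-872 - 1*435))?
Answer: 629895905/96247 ≈ 6544.6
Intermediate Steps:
b = 5240 (b = 5*((-4 + 10)² + 1012) = 5*(6² + 1012) = 5*(36 + 1012) = 5*1048 = 5240)
b + ((812/(-436) + 495/(-883)) - (-872 - 1*435)) = 5240 + ((812/(-436) + 495/(-883)) - (-872 - 1*435)) = 5240 + ((812*(-1/436) + 495*(-1/883)) - (-872 - 435)) = 5240 + ((-203/109 - 495/883) - 1*(-1307)) = 5240 + (-233204/96247 + 1307) = 5240 + 125561625/96247 = 629895905/96247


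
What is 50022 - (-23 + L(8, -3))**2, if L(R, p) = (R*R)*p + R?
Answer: 7173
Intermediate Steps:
L(R, p) = R + p*R**2 (L(R, p) = R**2*p + R = p*R**2 + R = R + p*R**2)
50022 - (-23 + L(8, -3))**2 = 50022 - (-23 + 8*(1 + 8*(-3)))**2 = 50022 - (-23 + 8*(1 - 24))**2 = 50022 - (-23 + 8*(-23))**2 = 50022 - (-23 - 184)**2 = 50022 - 1*(-207)**2 = 50022 - 1*42849 = 50022 - 42849 = 7173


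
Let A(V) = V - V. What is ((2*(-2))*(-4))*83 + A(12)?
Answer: 1328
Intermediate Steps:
A(V) = 0
((2*(-2))*(-4))*83 + A(12) = ((2*(-2))*(-4))*83 + 0 = -4*(-4)*83 + 0 = 16*83 + 0 = 1328 + 0 = 1328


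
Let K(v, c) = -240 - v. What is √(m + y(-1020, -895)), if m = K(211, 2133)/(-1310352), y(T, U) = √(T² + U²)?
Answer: √(36935547 + 536569488720*√73657)/327588 ≈ 36.837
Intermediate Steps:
m = 451/1310352 (m = (-240 - 1*211)/(-1310352) = (-240 - 211)*(-1/1310352) = -451*(-1/1310352) = 451/1310352 ≈ 0.00034418)
√(m + y(-1020, -895)) = √(451/1310352 + √((-1020)² + (-895)²)) = √(451/1310352 + √(1040400 + 801025)) = √(451/1310352 + √1841425) = √(451/1310352 + 5*√73657)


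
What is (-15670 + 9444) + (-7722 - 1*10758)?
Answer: -24706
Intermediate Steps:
(-15670 + 9444) + (-7722 - 1*10758) = -6226 + (-7722 - 10758) = -6226 - 18480 = -24706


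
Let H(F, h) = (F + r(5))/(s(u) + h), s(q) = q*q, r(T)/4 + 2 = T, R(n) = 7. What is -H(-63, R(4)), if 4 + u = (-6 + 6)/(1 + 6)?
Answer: 51/23 ≈ 2.2174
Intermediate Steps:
u = -4 (u = -4 + (-6 + 6)/(1 + 6) = -4 + 0/7 = -4 + 0*(⅐) = -4 + 0 = -4)
r(T) = -8 + 4*T
s(q) = q²
H(F, h) = (12 + F)/(16 + h) (H(F, h) = (F + (-8 + 4*5))/((-4)² + h) = (F + (-8 + 20))/(16 + h) = (F + 12)/(16 + h) = (12 + F)/(16 + h))
-H(-63, R(4)) = -(12 - 63)/(16 + 7) = -(-51)/23 = -1*(-51/23) = 51/23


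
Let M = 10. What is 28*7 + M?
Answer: 206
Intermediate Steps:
28*7 + M = 28*7 + 10 = 196 + 10 = 206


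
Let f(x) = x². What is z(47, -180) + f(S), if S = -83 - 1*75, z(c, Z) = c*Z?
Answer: 16504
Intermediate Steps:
z(c, Z) = Z*c
S = -158 (S = -83 - 75 = -158)
z(47, -180) + f(S) = -180*47 + (-158)² = -8460 + 24964 = 16504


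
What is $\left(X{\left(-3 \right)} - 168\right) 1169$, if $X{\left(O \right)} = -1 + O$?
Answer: $-201068$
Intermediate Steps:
$\left(X{\left(-3 \right)} - 168\right) 1169 = \left(\left(-1 - 3\right) - 168\right) 1169 = \left(-4 - 168\right) 1169 = \left(-172\right) 1169 = -201068$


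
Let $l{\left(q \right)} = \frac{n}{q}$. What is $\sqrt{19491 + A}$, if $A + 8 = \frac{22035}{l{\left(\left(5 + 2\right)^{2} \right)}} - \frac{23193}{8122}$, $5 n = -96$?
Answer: $\frac{i \sqrt{38793817626234}}{32488} \approx 191.72 i$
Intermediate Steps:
$n = - \frac{96}{5}$ ($n = \frac{1}{5} \left(-96\right) = - \frac{96}{5} \approx -19.2$)
$l{\left(q \right)} = - \frac{96}{5 q}$
$A = - \frac{7309281729}{129952}$ ($A = -8 + \left(\frac{22035}{\left(- \frac{96}{5}\right) \frac{1}{\left(5 + 2\right)^{2}}} - \frac{23193}{8122}\right) = -8 + \left(\frac{22035}{\left(- \frac{96}{5}\right) \frac{1}{7^{2}}} - \frac{23193}{8122}\right) = -8 + \left(\frac{22035}{\left(- \frac{96}{5}\right) \frac{1}{49}} - \frac{23193}{8122}\right) = -8 + \left(\frac{22035}{- \frac{96}{245}} - \frac{23193}{8122}\right) = -8 + \left(22035 \left(- \frac{245}{96}\right) - \frac{23193}{8122}\right) = -8 - \frac{7308242113}{129952} = - \frac{7309281729}{129952} \approx -56246.0$)
$\sqrt{19491 + A} = \sqrt{19491 - \frac{7309281729}{129952}} = \sqrt{- \frac{4776387297}{129952}} = \frac{i \sqrt{38793817626234}}{32488}$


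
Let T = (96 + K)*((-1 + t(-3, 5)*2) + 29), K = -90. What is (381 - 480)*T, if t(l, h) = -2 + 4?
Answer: -19008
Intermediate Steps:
t(l, h) = 2
T = 192 (T = (96 - 90)*((-1 + 2*2) + 29) = 6*((-1 + 4) + 29) = 6*(3 + 29) = 6*32 = 192)
(381 - 480)*T = (381 - 480)*192 = -99*192 = -19008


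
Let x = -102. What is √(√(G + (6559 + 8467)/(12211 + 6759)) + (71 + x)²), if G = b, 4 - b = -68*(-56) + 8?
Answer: √(86456581225 + 9485*I*√342876176895)/9485 ≈ 31.016 + 0.99521*I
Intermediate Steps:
b = -3812 (b = 4 - (-68*(-56) + 8) = 4 - (3808 + 8) = 4 - 1*3816 = 4 - 3816 = -3812)
G = -3812
√(√(G + (6559 + 8467)/(12211 + 6759)) + (71 + x)²) = √(√(-3812 + (6559 + 8467)/(12211 + 6759)) + (71 - 102)²) = √(√(-3812 + 15026/18970) + (-31)²) = √(√(-3812 + 15026*(1/18970)) + 961) = √(√(-3812 + 7513/9485) + 961) = √(√(-36149307/9485) + 961) = √(I*√342876176895/9485 + 961) = √(961 + I*√342876176895/9485)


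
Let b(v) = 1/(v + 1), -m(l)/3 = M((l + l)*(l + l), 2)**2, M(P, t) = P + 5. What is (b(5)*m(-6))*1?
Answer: -22201/2 ≈ -11101.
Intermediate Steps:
M(P, t) = 5 + P
m(l) = -3*(5 + 4*l**2)**2 (m(l) = -3*(5 + (l + l)*(l + l))**2 = -3*(5 + (2*l)*(2*l))**2 = -3*(5 + 4*l**2)**2)
b(v) = 1/(1 + v)
(b(5)*m(-6))*1 = ((-3*(5 + 4*(-6)**2)**2)/(1 + 5))*1 = ((-3*(5 + 4*36)**2)/6)*1 = ((-3*(5 + 144)**2)/6)*1 = ((-3*149**2)/6)*1 = ((-3*22201)/6)*1 = ((1/6)*(-66603))*1 = -22201/2*1 = -22201/2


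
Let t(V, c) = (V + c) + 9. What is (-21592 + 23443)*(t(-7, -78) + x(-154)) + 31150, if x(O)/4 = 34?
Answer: 142210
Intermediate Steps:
t(V, c) = 9 + V + c
x(O) = 136 (x(O) = 4*34 = 136)
(-21592 + 23443)*(t(-7, -78) + x(-154)) + 31150 = (-21592 + 23443)*((9 - 7 - 78) + 136) + 31150 = 1851*(-76 + 136) + 31150 = 1851*60 + 31150 = 111060 + 31150 = 142210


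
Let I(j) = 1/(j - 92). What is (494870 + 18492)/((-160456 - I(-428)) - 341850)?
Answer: -266948240/261199119 ≈ -1.0220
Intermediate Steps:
I(j) = 1/(-92 + j)
(494870 + 18492)/((-160456 - I(-428)) - 341850) = (494870 + 18492)/((-160456 - 1/(-92 - 428)) - 341850) = 513362/((-160456 - 1/(-520)) - 341850) = 513362/((-160456 - 1*(-1/520)) - 341850) = 513362/((-160456 + 1/520) - 341850) = 513362/(-83437119/520 - 341850) = 513362/(-261199119/520) = 513362*(-520/261199119) = -266948240/261199119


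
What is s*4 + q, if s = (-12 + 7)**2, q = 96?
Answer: 196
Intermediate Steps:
s = 25 (s = (-5)**2 = 25)
s*4 + q = 25*4 + 96 = 100 + 96 = 196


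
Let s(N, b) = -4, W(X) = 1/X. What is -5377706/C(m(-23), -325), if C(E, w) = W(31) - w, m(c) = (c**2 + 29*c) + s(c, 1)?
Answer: -83354443/5038 ≈ -16545.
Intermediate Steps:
m(c) = -4 + c**2 + 29*c (m(c) = (c**2 + 29*c) - 4 = -4 + c**2 + 29*c)
C(E, w) = 1/31 - w
-5377706/C(m(-23), -325) = -5377706/(1/31 - 1*(-325)) = -5377706/(1/31 + 325) = -5377706/10076/31 = -5377706*31/10076 = -83354443/5038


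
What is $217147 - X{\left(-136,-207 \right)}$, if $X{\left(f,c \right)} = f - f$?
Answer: $217147$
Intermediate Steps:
$X{\left(f,c \right)} = 0$
$217147 - X{\left(-136,-207 \right)} = 217147 - 0 = 217147 + 0 = 217147$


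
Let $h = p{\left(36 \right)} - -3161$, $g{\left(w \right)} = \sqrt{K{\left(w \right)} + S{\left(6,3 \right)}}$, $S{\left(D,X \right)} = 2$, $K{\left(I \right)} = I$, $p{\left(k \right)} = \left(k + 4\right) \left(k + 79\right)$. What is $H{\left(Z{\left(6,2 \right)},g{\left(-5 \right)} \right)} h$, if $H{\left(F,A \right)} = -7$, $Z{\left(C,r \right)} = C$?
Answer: $-54327$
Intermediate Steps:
$p{\left(k \right)} = \left(4 + k\right) \left(79 + k\right)$
$g{\left(w \right)} = \sqrt{2 + w}$ ($g{\left(w \right)} = \sqrt{w + 2} = \sqrt{2 + w}$)
$h = 7761$ ($h = \left(316 + 36^{2} + 83 \cdot 36\right) - -3161 = \left(316 + 1296 + 2988\right) + 3161 = 4600 + 3161 = 7761$)
$H{\left(Z{\left(6,2 \right)},g{\left(-5 \right)} \right)} h = \left(-7\right) 7761 = -54327$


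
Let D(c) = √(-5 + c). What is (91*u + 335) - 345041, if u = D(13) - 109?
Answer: -354625 + 182*√2 ≈ -3.5437e+5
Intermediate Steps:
u = -109 + 2*√2 (u = √(-5 + 13) - 109 = √8 - 109 = 2*√2 - 109 = -109 + 2*√2 ≈ -106.17)
(91*u + 335) - 345041 = (91*(-109 + 2*√2) + 335) - 345041 = ((-9919 + 182*√2) + 335) - 345041 = (-9584 + 182*√2) - 345041 = -354625 + 182*√2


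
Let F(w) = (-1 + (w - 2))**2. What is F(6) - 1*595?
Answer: -586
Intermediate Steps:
F(w) = (-3 + w)**2 (F(w) = (-1 + (-2 + w))**2 = (-3 + w)**2)
F(6) - 1*595 = (-3 + 6)**2 - 1*595 = 3**2 - 595 = 9 - 595 = -586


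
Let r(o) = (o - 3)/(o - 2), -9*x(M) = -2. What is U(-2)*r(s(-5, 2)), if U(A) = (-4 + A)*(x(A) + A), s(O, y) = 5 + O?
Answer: 16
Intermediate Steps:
x(M) = 2/9 (x(M) = -⅑*(-2) = 2/9)
r(o) = (-3 + o)/(-2 + o)
U(A) = (-4 + A)*(2/9 + A)
U(-2)*r(s(-5, 2)) = (-8/9 + (-2)² - 34/9*(-2))*((-3 + (5 - 5))/(-2 + (5 - 5))) = (-8/9 + 4 + 68/9)*((-3 + 0)/(-2 + 0)) = 32*(-3/(-2))/3 = 32*(-½*(-3))/3 = (32/3)*(3/2) = 16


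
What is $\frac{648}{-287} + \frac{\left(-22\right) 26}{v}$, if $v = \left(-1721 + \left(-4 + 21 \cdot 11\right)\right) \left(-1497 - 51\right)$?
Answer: $- \frac{374700385}{165937086} \approx -2.2581$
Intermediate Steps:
$v = 2312712$ ($v = \left(-1721 + \left(-4 + 231\right)\right) \left(-1548\right) = \left(-1721 + 227\right) \left(-1548\right) = \left(-1494\right) \left(-1548\right) = 2312712$)
$\frac{648}{-287} + \frac{\left(-22\right) 26}{v} = \frac{648}{-287} + \frac{\left(-22\right) 26}{2312712} = 648 \left(- \frac{1}{287}\right) - \frac{143}{578178} = - \frac{648}{287} - \frac{143}{578178} = - \frac{374700385}{165937086}$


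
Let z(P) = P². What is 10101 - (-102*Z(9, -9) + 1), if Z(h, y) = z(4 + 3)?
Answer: 15098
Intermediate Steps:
Z(h, y) = 49 (Z(h, y) = (4 + 3)² = 7² = 49)
10101 - (-102*Z(9, -9) + 1) = 10101 - (-102*49 + 1) = 10101 - (-4998 + 1) = 10101 - 1*(-4997) = 10101 + 4997 = 15098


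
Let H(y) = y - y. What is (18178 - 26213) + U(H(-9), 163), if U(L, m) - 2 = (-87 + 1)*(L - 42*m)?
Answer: 580723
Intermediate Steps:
H(y) = 0
U(L, m) = 2 - 86*L + 3612*m (U(L, m) = 2 + (-87 + 1)*(L - 42*m) = 2 - 86*(L - 42*m) = 2 + (-86*L + 3612*m) = 2 - 86*L + 3612*m)
(18178 - 26213) + U(H(-9), 163) = (18178 - 26213) + (2 - 86*0 + 3612*163) = -8035 + (2 + 0 + 588756) = -8035 + 588758 = 580723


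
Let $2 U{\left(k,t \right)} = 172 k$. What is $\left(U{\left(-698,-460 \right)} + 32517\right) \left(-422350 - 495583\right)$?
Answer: $25253254763$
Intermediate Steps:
$U{\left(k,t \right)} = 86 k$ ($U{\left(k,t \right)} = \frac{172 k}{2} = 86 k$)
$\left(U{\left(-698,-460 \right)} + 32517\right) \left(-422350 - 495583\right) = \left(86 \left(-698\right) + 32517\right) \left(-422350 - 495583\right) = \left(-60028 + 32517\right) \left(-917933\right) = \left(-27511\right) \left(-917933\right) = 25253254763$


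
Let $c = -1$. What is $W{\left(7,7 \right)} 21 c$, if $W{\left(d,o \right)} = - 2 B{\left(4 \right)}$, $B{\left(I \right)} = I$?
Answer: $168$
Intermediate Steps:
$W{\left(d,o \right)} = -8$ ($W{\left(d,o \right)} = \left(-2\right) 4 = -8$)
$W{\left(7,7 \right)} 21 c = \left(-8\right) 21 \left(-1\right) = \left(-168\right) \left(-1\right) = 168$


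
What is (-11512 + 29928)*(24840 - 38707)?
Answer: -255374672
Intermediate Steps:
(-11512 + 29928)*(24840 - 38707) = 18416*(-13867) = -255374672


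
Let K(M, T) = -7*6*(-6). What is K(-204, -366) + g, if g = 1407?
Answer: 1659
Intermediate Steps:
K(M, T) = 252 (K(M, T) = -42*(-6) = 252)
K(-204, -366) + g = 252 + 1407 = 1659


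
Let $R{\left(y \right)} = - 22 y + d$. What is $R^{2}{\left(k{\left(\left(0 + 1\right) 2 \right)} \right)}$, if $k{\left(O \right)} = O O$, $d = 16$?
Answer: $5184$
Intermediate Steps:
$k{\left(O \right)} = O^{2}$
$R{\left(y \right)} = 16 - 22 y$ ($R{\left(y \right)} = - 22 y + 16 = 16 - 22 y$)
$R^{2}{\left(k{\left(\left(0 + 1\right) 2 \right)} \right)} = \left(16 - 22 \left(\left(0 + 1\right) 2\right)^{2}\right)^{2} = \left(16 - 22 \left(1 \cdot 2\right)^{2}\right)^{2} = \left(16 - 22 \cdot 2^{2}\right)^{2} = \left(16 - 88\right)^{2} = \left(-72\right)^{2} = 5184$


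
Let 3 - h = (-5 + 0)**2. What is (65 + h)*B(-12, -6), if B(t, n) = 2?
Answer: 86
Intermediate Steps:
h = -22 (h = 3 - (-5 + 0)**2 = 3 - 1*(-5)**2 = 3 - 1*25 = 3 - 25 = -22)
(65 + h)*B(-12, -6) = (65 - 22)*2 = 43*2 = 86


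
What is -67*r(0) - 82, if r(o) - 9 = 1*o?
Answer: -685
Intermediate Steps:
r(o) = 9 + o (r(o) = 9 + 1*o = 9 + o)
-67*r(0) - 82 = -67*(9 + 0) - 82 = -67*9 - 82 = -603 - 82 = -685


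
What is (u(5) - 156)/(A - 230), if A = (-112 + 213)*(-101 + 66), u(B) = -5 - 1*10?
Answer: 57/1255 ≈ 0.045418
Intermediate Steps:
u(B) = -15 (u(B) = -5 - 10 = -15)
A = -3535 (A = 101*(-35) = -3535)
(u(5) - 156)/(A - 230) = (-15 - 156)/(-3535 - 230) = -171/(-3765) = -171*(-1/3765) = 57/1255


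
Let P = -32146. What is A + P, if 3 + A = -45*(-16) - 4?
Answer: -31433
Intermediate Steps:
A = 713 (A = -3 + (-45*(-16) - 4) = -3 + (720 - 4) = -3 + 716 = 713)
A + P = 713 - 32146 = -31433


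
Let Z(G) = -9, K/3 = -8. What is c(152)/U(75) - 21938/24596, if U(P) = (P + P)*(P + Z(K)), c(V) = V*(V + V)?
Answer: 10447111/2767050 ≈ 3.7755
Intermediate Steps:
K = -24 (K = 3*(-8) = -24)
c(V) = 2*V**2 (c(V) = V*(2*V) = 2*V**2)
U(P) = 2*P*(-9 + P) (U(P) = (P + P)*(P - 9) = (2*P)*(-9 + P) = 2*P*(-9 + P))
c(152)/U(75) - 21938/24596 = (2*152**2)/((2*75*(-9 + 75))) - 21938/24596 = (2*23104)/((2*75*66)) - 21938*1/24596 = 46208/9900 - 10969/12298 = 46208*(1/9900) - 10969/12298 = 11552/2475 - 10969/12298 = 10447111/2767050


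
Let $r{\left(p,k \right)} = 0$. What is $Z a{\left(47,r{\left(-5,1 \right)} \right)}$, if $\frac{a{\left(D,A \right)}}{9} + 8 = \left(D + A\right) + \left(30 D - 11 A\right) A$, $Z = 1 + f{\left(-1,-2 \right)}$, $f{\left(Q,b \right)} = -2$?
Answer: $-351$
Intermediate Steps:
$Z = -1$ ($Z = 1 - 2 = -1$)
$a{\left(D,A \right)} = -72 + 9 A + 9 D + 9 A \left(- 11 A + 30 D\right)$ ($a{\left(D,A \right)} = -72 + 9 \left(\left(D + A\right) + \left(30 D - 11 A\right) A\right) = -72 + 9 \left(\left(A + D\right) + \left(- 11 A + 30 D\right) A\right) = -72 + 9 \left(\left(A + D\right) + A \left(- 11 A + 30 D\right)\right) = -72 + 9 \left(A + D + A \left(- 11 A + 30 D\right)\right) = -72 + \left(9 A + 9 D + 9 A \left(- 11 A + 30 D\right)\right) = -72 + 9 A + 9 D + 9 A \left(- 11 A + 30 D\right)$)
$Z a{\left(47,r{\left(-5,1 \right)} \right)} = - (-72 - 99 \cdot 0^{2} + 9 \cdot 0 + 9 \cdot 47 + 270 \cdot 0 \cdot 47) = - (-72 - 0 + 0 + 423 + 0) = - (-72 + 0 + 0 + 423 + 0) = \left(-1\right) 351 = -351$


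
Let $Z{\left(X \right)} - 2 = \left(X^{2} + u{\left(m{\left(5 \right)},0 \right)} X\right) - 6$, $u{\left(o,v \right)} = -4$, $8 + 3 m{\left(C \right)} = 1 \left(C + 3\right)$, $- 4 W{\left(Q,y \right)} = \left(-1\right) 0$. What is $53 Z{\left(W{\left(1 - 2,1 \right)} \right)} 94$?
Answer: $-19928$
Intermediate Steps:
$W{\left(Q,y \right)} = 0$ ($W{\left(Q,y \right)} = - \frac{\left(-1\right) 0}{4} = \left(- \frac{1}{4}\right) 0 = 0$)
$m{\left(C \right)} = - \frac{5}{3} + \frac{C}{3}$ ($m{\left(C \right)} = - \frac{8}{3} + \frac{1 \left(C + 3\right)}{3} = - \frac{8}{3} + \frac{1 \left(3 + C\right)}{3} = - \frac{8}{3} + \frac{3 + C}{3} = - \frac{8}{3} + \left(1 + \frac{C}{3}\right) = - \frac{5}{3} + \frac{C}{3}$)
$Z{\left(X \right)} = -4 + X^{2} - 4 X$ ($Z{\left(X \right)} = 2 - \left(6 - X^{2} + 4 X\right) = -4 + X^{2} - 4 X$)
$53 Z{\left(W{\left(1 - 2,1 \right)} \right)} 94 = 53 \left(-4 + 0^{2} - 0\right) 94 = 53 \left(-4 + 0 + 0\right) 94 = 53 \left(-4\right) 94 = \left(-212\right) 94 = -19928$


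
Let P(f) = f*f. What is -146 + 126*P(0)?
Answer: -146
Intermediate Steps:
P(f) = f**2
-146 + 126*P(0) = -146 + 126*0**2 = -146 + 126*0 = -146 + 0 = -146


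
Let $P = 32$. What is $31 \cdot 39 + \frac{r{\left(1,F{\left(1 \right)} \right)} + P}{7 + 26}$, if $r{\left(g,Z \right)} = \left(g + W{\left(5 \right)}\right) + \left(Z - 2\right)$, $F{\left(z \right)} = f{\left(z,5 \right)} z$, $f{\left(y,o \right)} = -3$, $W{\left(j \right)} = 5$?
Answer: $1210$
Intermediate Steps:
$F{\left(z \right)} = - 3 z$
$r{\left(g,Z \right)} = 3 + Z + g$ ($r{\left(g,Z \right)} = \left(g + 5\right) + \left(Z - 2\right) = \left(5 + g\right) + \left(-2 + Z\right) = 3 + Z + g$)
$31 \cdot 39 + \frac{r{\left(1,F{\left(1 \right)} \right)} + P}{7 + 26} = 31 \cdot 39 + \frac{\left(3 - 3 + 1\right) + 32}{7 + 26} = 1209 + \frac{\left(3 - 3 + 1\right) + 32}{33} = 1209 + \left(1 + 32\right) \frac{1}{33} = 1209 + 33 \cdot \frac{1}{33} = 1209 + 1 = 1210$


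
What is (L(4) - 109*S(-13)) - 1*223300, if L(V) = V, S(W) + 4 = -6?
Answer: -222206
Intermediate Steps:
S(W) = -10 (S(W) = -4 - 6 = -10)
(L(4) - 109*S(-13)) - 1*223300 = (4 - 109*(-10)) - 1*223300 = (4 + 1090) - 223300 = 1094 - 223300 = -222206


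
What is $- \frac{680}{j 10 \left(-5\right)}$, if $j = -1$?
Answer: $- \frac{68}{5} \approx -13.6$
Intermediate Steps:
$- \frac{680}{j 10 \left(-5\right)} = - \frac{680}{\left(-1\right) 10 \left(-5\right)} = - \frac{680}{\left(-10\right) \left(-5\right)} = - \frac{680}{50} = \left(-680\right) \frac{1}{50} = - \frac{68}{5}$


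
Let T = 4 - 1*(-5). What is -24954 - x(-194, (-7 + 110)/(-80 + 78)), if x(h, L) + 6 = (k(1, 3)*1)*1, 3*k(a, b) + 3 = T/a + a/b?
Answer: -224551/9 ≈ -24950.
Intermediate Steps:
T = 9 (T = 4 + 5 = 9)
k(a, b) = -1 + 3/a + a/(3*b) (k(a, b) = -1 + (9/a + a/b)/3 = -1 + (3/a + a/(3*b)) = -1 + 3/a + a/(3*b))
x(h, L) = -35/9 (x(h, L) = -6 + ((-1 + 3/1 + (⅓)*1/3)*1)*1 = -6 + ((-1 + 3*1 + (⅓)*1*(⅓))*1)*1 = -6 + ((-1 + 3 + ⅑)*1)*1 = -6 + ((19/9)*1)*1 = -6 + (19/9)*1 = -6 + 19/9 = -35/9)
-24954 - x(-194, (-7 + 110)/(-80 + 78)) = -24954 - 1*(-35/9) = -24954 + 35/9 = -224551/9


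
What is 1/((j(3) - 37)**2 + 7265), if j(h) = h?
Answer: 1/8421 ≈ 0.00011875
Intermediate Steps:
1/((j(3) - 37)**2 + 7265) = 1/((3 - 37)**2 + 7265) = 1/((-34)**2 + 7265) = 1/(1156 + 7265) = 1/8421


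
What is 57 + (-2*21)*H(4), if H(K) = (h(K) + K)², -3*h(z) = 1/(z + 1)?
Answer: -44459/75 ≈ -592.79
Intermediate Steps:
h(z) = -1/(3*(1 + z)) (h(z) = -1/(3*(z + 1)) = -1/(3*(1 + z)))
H(K) = (K - 1/(3 + 3*K))² (H(K) = (-1/(3 + 3*K) + K)² = (K - 1/(3 + 3*K))²)
57 + (-2*21)*H(4) = 57 + (-2*21)*(4 - 1/(3 + 3*4))² = 57 - 42*(4 - 1/(3 + 12))² = 57 - 42*(4 - 1/15)² = 57 - 42*(59/15)² = 57 - 42*3481/225 = 57 - 48734/75 = -44459/75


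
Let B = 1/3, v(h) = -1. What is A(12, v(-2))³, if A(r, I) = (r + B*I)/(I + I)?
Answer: -42875/216 ≈ -198.50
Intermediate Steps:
B = ⅓ (B = 1*(⅓) = ⅓ ≈ 0.33333)
A(r, I) = (r + I/3)/(2*I) (A(r, I) = (r + I/3)/(I + I) = (r + I/3)/((2*I)) = (r + I/3)*(1/(2*I)) = (r + I/3)/(2*I))
A(12, v(-2))³ = ((⅙)*(-1 + 3*12)/(-1))³ = ((⅙)*(-1)*(-1 + 36))³ = ((⅙)*(-1)*35)³ = (-35/6)³ = -42875/216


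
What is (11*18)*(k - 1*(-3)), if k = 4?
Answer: 1386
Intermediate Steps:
(11*18)*(k - 1*(-3)) = (11*18)*(4 - 1*(-3)) = 198*(4 + 3) = 198*7 = 1386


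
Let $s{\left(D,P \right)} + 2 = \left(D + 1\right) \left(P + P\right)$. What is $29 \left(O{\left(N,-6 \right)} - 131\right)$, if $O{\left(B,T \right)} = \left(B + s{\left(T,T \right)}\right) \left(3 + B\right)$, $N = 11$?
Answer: $24215$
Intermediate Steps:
$s{\left(D,P \right)} = -2 + 2 P \left(1 + D\right)$ ($s{\left(D,P \right)} = -2 + \left(D + 1\right) \left(P + P\right) = -2 + \left(1 + D\right) 2 P = -2 + 2 P \left(1 + D\right)$)
$O{\left(B,T \right)} = \left(3 + B\right) \left(-2 + B + 2 T + 2 T^{2}\right)$ ($O{\left(B,T \right)} = \left(B + \left(-2 + 2 T + 2 T T\right)\right) \left(3 + B\right) = \left(B + \left(-2 + 2 T + 2 T^{2}\right)\right) \left(3 + B\right) = \left(-2 + B + 2 T + 2 T^{2}\right) \left(3 + B\right) = \left(3 + B\right) \left(-2 + B + 2 T + 2 T^{2}\right)$)
$29 \left(O{\left(N,-6 \right)} - 131\right) = 29 \left(\left(-6 + 11^{2} + 3 \cdot 11 + 6 \left(-6\right) + 6 \left(-6\right)^{2} + 2 \cdot 11 \left(-1 - 6 + \left(-6\right)^{2}\right)\right) - 131\right) = 29 \left(\left(-6 + 121 + 33 - 36 + 6 \cdot 36 + 2 \cdot 11 \left(-1 - 6 + 36\right)\right) - 131\right) = 29 \left(\left(-6 + 121 + 33 - 36 + 216 + 2 \cdot 11 \cdot 29\right) - 131\right) = 29 \left(\left(-6 + 121 + 33 - 36 + 216 + 638\right) - 131\right) = 29 \left(966 - 131\right) = 29 \cdot 835 = 24215$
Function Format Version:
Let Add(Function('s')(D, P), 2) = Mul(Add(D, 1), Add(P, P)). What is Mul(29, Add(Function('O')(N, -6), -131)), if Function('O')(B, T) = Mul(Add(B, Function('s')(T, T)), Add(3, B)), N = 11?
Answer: 24215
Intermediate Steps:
Function('s')(D, P) = Add(-2, Mul(2, P, Add(1, D))) (Function('s')(D, P) = Add(-2, Mul(Add(D, 1), Add(P, P))) = Add(-2, Mul(Add(1, D), Mul(2, P))) = Add(-2, Mul(2, P, Add(1, D))))
Function('O')(B, T) = Mul(Add(3, B), Add(-2, B, Mul(2, T), Mul(2, Pow(T, 2)))) (Function('O')(B, T) = Mul(Add(B, Add(-2, Mul(2, T), Mul(2, T, T))), Add(3, B)) = Mul(Add(B, Add(-2, Mul(2, T), Mul(2, Pow(T, 2)))), Add(3, B)) = Mul(Add(-2, B, Mul(2, T), Mul(2, Pow(T, 2))), Add(3, B)) = Mul(Add(3, B), Add(-2, B, Mul(2, T), Mul(2, Pow(T, 2)))))
Mul(29, Add(Function('O')(N, -6), -131)) = Mul(29, Add(Add(-6, Pow(11, 2), Mul(3, 11), Mul(6, -6), Mul(6, Pow(-6, 2)), Mul(2, 11, Add(-1, -6, Pow(-6, 2)))), -131)) = Mul(29, Add(Add(-6, 121, 33, -36, Mul(6, 36), Mul(2, 11, Add(-1, -6, 36))), -131)) = Mul(29, Add(Add(-6, 121, 33, -36, 216, Mul(2, 11, 29)), -131)) = Mul(29, Add(Add(-6, 121, 33, -36, 216, 638), -131)) = Mul(29, Add(966, -131)) = Mul(29, 835) = 24215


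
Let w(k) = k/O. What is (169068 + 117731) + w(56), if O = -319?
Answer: 91488825/319 ≈ 2.8680e+5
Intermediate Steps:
w(k) = -k/319 (w(k) = k/(-319) = k*(-1/319) = -k/319)
(169068 + 117731) + w(56) = (169068 + 117731) - 1/319*56 = 286799 - 56/319 = 91488825/319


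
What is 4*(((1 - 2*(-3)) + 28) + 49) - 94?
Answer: 242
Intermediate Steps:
4*(((1 - 2*(-3)) + 28) + 49) - 94 = 4*(((1 + 6) + 28) + 49) - 94 = 4*((7 + 28) + 49) - 94 = 4*(35 + 49) - 94 = 4*84 - 94 = 336 - 94 = 242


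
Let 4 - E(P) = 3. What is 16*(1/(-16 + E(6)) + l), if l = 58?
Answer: 13904/15 ≈ 926.93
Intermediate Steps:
E(P) = 1 (E(P) = 4 - 1*3 = 4 - 3 = 1)
16*(1/(-16 + E(6)) + l) = 16*(1/(-16 + 1) + 58) = 16*(1/(-15) + 58) = 16*(-1/15 + 58) = 16*(869/15) = 13904/15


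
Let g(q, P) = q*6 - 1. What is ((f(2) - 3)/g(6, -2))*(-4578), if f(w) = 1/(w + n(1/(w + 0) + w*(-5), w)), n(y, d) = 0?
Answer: 327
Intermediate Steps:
g(q, P) = -1 + 6*q (g(q, P) = 6*q - 1 = -1 + 6*q)
f(w) = 1/w (f(w) = 1/(w + 0) = 1/w)
((f(2) - 3)/g(6, -2))*(-4578) = ((1/2 - 3)/(-1 + 6*6))*(-4578) = ((½ - 3)/(-1 + 36))*(-4578) = -5/2/35*(-4578) = -5/2*1/35*(-4578) = -1/14*(-4578) = 327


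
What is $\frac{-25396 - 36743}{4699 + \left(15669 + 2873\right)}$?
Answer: $- \frac{20713}{7747} \approx -2.6737$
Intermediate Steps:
$\frac{-25396 - 36743}{4699 + \left(15669 + 2873\right)} = - \frac{62139}{4699 + 18542} = - \frac{62139}{23241} = \left(-62139\right) \frac{1}{23241} = - \frac{20713}{7747}$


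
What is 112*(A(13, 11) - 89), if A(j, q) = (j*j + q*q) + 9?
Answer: 23520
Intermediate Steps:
A(j, q) = 9 + j**2 + q**2 (A(j, q) = (j**2 + q**2) + 9 = 9 + j**2 + q**2)
112*(A(13, 11) - 89) = 112*((9 + 13**2 + 11**2) - 89) = 112*((9 + 169 + 121) - 89) = 112*(299 - 89) = 112*210 = 23520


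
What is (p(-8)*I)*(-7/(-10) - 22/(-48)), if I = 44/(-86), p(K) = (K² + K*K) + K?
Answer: -3058/43 ≈ -71.116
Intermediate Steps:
p(K) = K + 2*K² (p(K) = (K² + K²) + K = 2*K² + K = K + 2*K²)
I = -22/43 (I = 44*(-1/86) = -22/43 ≈ -0.51163)
(p(-8)*I)*(-7/(-10) - 22/(-48)) = (-8*(1 + 2*(-8))*(-22/43))*(-7/(-10) - 22/(-48)) = (-8*(1 - 16)*(-22/43))*(-7*(-⅒) - 22*(-1/48)) = (-8*(-15)*(-22/43))*(7/10 + 11/24) = (120*(-22/43))*(139/120) = -2640/43*139/120 = -3058/43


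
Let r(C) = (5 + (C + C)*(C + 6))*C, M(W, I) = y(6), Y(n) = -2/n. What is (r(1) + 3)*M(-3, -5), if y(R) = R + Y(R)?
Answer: 374/3 ≈ 124.67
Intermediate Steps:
y(R) = R - 2/R
M(W, I) = 17/3 (M(W, I) = 6 - 2/6 = 6 - 2*⅙ = 6 - ⅓ = 17/3)
r(C) = C*(5 + 2*C*(6 + C)) (r(C) = (5 + (2*C)*(6 + C))*C = (5 + 2*C*(6 + C))*C = C*(5 + 2*C*(6 + C)))
(r(1) + 3)*M(-3, -5) = (1*(5 + 2*1² + 12*1) + 3)*(17/3) = (1*(5 + 2*1 + 12) + 3)*(17/3) = (1*(5 + 2 + 12) + 3)*(17/3) = (1*19 + 3)*(17/3) = (19 + 3)*(17/3) = 22*(17/3) = 374/3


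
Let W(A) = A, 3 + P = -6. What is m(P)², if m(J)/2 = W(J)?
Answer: 324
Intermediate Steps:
P = -9 (P = -3 - 6 = -9)
m(J) = 2*J
m(P)² = (2*(-9))² = (-18)² = 324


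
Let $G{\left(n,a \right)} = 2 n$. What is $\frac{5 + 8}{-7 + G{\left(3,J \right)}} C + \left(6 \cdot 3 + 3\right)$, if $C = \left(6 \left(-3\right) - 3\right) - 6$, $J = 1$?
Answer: $372$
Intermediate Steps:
$C = -27$ ($C = \left(-18 - 3\right) - 6 = -21 - 6 = -27$)
$\frac{5 + 8}{-7 + G{\left(3,J \right)}} C + \left(6 \cdot 3 + 3\right) = \frac{5 + 8}{-7 + 2 \cdot 3} \left(-27\right) + \left(6 \cdot 3 + 3\right) = \frac{13}{-7 + 6} \left(-27\right) + \left(18 + 3\right) = \frac{13}{-1} \left(-27\right) + 21 = 13 \left(-1\right) \left(-27\right) + 21 = \left(-13\right) \left(-27\right) + 21 = 351 + 21 = 372$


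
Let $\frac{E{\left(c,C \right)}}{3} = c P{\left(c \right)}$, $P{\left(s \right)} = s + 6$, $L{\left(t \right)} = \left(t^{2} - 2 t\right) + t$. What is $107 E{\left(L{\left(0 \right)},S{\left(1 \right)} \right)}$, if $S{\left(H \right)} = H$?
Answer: $0$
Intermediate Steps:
$L{\left(t \right)} = t^{2} - t$
$P{\left(s \right)} = 6 + s$
$E{\left(c,C \right)} = 3 c \left(6 + c\right)$
$107 E{\left(L{\left(0 \right)},S{\left(1 \right)} \right)} = 107 \cdot 3 \cdot 0 \left(-1 + 0\right) \left(6 + 0 \left(-1 + 0\right)\right) = 107 \cdot 3 \cdot 0 \left(-1\right) \left(6 + 0 \left(-1\right)\right) = 107 \cdot 3 \cdot 0 \left(6 + 0\right) = 107 \cdot 3 \cdot 0 \cdot 6 = 107 \cdot 0 = 0$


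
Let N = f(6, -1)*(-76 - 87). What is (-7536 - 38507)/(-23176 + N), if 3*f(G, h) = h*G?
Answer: 46043/22850 ≈ 2.0150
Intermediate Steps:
f(G, h) = G*h/3 (f(G, h) = (h*G)/3 = (G*h)/3 = G*h/3)
N = 326 (N = ((⅓)*6*(-1))*(-76 - 87) = -2*(-163) = 326)
(-7536 - 38507)/(-23176 + N) = (-7536 - 38507)/(-23176 + 326) = -46043/(-22850) = -46043*(-1/22850) = 46043/22850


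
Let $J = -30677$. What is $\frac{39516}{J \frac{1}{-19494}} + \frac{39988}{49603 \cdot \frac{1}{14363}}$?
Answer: $\frac{55829688888100}{1521671231} \approx 36690.0$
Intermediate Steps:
$\frac{39516}{J \frac{1}{-19494}} + \frac{39988}{49603 \cdot \frac{1}{14363}} = \frac{39516}{\left(-30677\right) \frac{1}{-19494}} + \frac{39988}{49603 \cdot \frac{1}{14363}} = \frac{39516}{\left(-30677\right) \left(- \frac{1}{19494}\right)} + \frac{39988}{49603 \cdot \frac{1}{14363}} = \frac{39516}{\frac{30677}{19494}} + \frac{39988}{\frac{49603}{14363}} = 39516 \cdot \frac{19494}{30677} + 39988 \cdot \frac{14363}{49603} = \frac{770324904}{30677} + \frac{574347644}{49603} = \frac{55829688888100}{1521671231}$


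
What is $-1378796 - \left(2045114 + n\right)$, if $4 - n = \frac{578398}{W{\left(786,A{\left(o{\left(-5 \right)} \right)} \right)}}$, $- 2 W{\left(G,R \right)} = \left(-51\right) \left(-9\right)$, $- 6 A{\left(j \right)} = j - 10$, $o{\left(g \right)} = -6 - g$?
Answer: $- \frac{1572733322}{459} \approx -3.4264 \cdot 10^{6}$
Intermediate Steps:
$A{\left(j \right)} = \frac{5}{3} - \frac{j}{6}$ ($A{\left(j \right)} = - \frac{j - 10}{6} = - \frac{-10 + j}{6} = \frac{5}{3} - \frac{j}{6}$)
$W{\left(G,R \right)} = - \frac{459}{2}$ ($W{\left(G,R \right)} = - \frac{\left(-51\right) \left(-9\right)}{2} = \left(- \frac{1}{2}\right) 459 = - \frac{459}{2}$)
$n = \frac{1158632}{459}$ ($n = 4 - \frac{578398}{- \frac{459}{2}} = 4 - 578398 \left(- \frac{2}{459}\right) = 4 - - \frac{1156796}{459} = 4 + \frac{1156796}{459} = \frac{1158632}{459} \approx 2524.3$)
$-1378796 - \left(2045114 + n\right) = -1378796 - \frac{939865958}{459} = - \frac{1572733322}{459}$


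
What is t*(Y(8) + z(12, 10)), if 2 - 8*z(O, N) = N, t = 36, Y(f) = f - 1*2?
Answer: 180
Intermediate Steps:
Y(f) = -2 + f (Y(f) = f - 2 = -2 + f)
z(O, N) = ¼ - N/8
t*(Y(8) + z(12, 10)) = 36*((-2 + 8) + (¼ - ⅛*10)) = 36*(6 + (¼ - 5/4)) = 36*(6 - 1) = 36*5 = 180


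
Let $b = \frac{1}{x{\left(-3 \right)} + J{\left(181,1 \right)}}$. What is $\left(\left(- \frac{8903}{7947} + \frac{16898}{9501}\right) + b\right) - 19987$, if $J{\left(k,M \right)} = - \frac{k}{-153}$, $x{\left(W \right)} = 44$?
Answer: $- \frac{3477368065952809}{173987414037} \approx -19986.0$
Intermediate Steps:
$J{\left(k,M \right)} = \frac{k}{153}$ ($J{\left(k,M \right)} = - \frac{k \left(-1\right)}{153} = - \frac{\left(-1\right) k}{153} = \frac{k}{153}$)
$b = \frac{153}{6913}$ ($b = \frac{1}{44 + \frac{1}{153} \cdot 181} = \frac{1}{44 + \frac{181}{153}} = \frac{1}{\frac{6913}{153}} = \frac{153}{6913} \approx 0.022132$)
$\left(\left(- \frac{8903}{7947} + \frac{16898}{9501}\right) + b\right) - 19987 = \left(\left(- \frac{8903}{7947} + \frac{16898}{9501}\right) + \frac{153}{6913}\right) - 19987 = \left(\frac{16567001}{25168149} + \frac{153}{6913}\right) - 19987 = \frac{118378404710}{173987414037} - 19987 = - \frac{3477368065952809}{173987414037}$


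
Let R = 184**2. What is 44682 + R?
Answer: 78538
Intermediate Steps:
R = 33856
44682 + R = 44682 + 33856 = 78538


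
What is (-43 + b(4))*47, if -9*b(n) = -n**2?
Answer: -17437/9 ≈ -1937.4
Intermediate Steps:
b(n) = n**2/9 (b(n) = -(-1)*n**2/9 = n**2/9)
(-43 + b(4))*47 = (-43 + (1/9)*4**2)*47 = (-43 + (1/9)*16)*47 = (-43 + 16/9)*47 = -371/9*47 = -17437/9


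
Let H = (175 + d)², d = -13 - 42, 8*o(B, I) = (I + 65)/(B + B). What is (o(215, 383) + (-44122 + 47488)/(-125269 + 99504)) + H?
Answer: 15953687546/1107895 ≈ 14400.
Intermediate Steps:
o(B, I) = (65 + I)/(16*B) (o(B, I) = ((I + 65)/(B + B))/8 = ((65 + I)/((2*B)))/8 = ((65 + I)*(1/(2*B)))/8 = ((65 + I)/(2*B))/8 = (65 + I)/(16*B))
d = -55
H = 14400 (H = (175 - 55)² = 120² = 14400)
(o(215, 383) + (-44122 + 47488)/(-125269 + 99504)) + H = ((1/16)*(65 + 383)/215 + (-44122 + 47488)/(-125269 + 99504)) + 14400 = ((1/16)*(1/215)*448 + 3366/(-25765)) + 14400 = (28/215 + 3366*(-1/25765)) + 14400 = (28/215 - 3366/25765) + 14400 = -454/1107895 + 14400 = 15953687546/1107895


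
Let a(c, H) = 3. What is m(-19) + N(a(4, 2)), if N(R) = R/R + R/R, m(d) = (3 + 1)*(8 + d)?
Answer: -42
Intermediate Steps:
m(d) = 32 + 4*d (m(d) = 4*(8 + d) = 32 + 4*d)
N(R) = 2 (N(R) = 1 + 1 = 2)
m(-19) + N(a(4, 2)) = (32 + 4*(-19)) + 2 = (32 - 76) + 2 = -44 + 2 = -42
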